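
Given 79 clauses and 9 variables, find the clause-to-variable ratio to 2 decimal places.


Clause-to-variable ratio = clauses / variables.
79 / 9 = 8.78.

8.78


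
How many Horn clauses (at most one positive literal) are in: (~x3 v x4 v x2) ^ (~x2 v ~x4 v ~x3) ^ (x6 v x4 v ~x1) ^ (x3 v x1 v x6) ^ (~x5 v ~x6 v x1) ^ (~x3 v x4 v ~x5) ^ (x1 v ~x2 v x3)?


A Horn clause has at most one positive literal.
Clause 1: 2 positive lit(s) -> not Horn
Clause 2: 0 positive lit(s) -> Horn
Clause 3: 2 positive lit(s) -> not Horn
Clause 4: 3 positive lit(s) -> not Horn
Clause 5: 1 positive lit(s) -> Horn
Clause 6: 1 positive lit(s) -> Horn
Clause 7: 2 positive lit(s) -> not Horn
Total Horn clauses = 3.

3


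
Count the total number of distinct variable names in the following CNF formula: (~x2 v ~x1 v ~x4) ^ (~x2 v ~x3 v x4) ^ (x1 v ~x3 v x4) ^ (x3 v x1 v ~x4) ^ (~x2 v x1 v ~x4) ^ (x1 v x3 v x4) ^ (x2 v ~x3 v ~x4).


Identify each distinct variable in the formula.
Variables found: x1, x2, x3, x4.
Total distinct variables = 4.

4


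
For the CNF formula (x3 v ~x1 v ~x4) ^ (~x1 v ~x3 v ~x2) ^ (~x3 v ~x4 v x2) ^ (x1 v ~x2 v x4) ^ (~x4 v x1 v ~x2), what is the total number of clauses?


Each group enclosed in parentheses joined by ^ is one clause.
Counting the conjuncts: 5 clauses.

5


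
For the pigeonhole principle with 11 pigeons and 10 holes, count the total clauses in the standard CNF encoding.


The PHP encoding has two parts:
1) At-least-one-hole clauses: 11 (one per pigeon, each with 10 literals).
2) At-most-one-pigeon-per-hole clauses: 10 holes * C(11,2) = 10 * 55 = 550.
Total clauses = 11 + 550 = 561.

561


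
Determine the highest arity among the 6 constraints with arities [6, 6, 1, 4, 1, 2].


The arities are: 6, 6, 1, 4, 1, 2.
Scan for the maximum value.
Maximum arity = 6.

6


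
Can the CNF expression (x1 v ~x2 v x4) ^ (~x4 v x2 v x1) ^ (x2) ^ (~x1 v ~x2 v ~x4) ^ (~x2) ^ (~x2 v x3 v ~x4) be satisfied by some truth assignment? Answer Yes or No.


Check all 16 possible truth assignments.
Number of satisfying assignments found: 0.
The formula is unsatisfiable.

No


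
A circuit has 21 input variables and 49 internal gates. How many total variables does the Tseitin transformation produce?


The Tseitin transformation introduces one auxiliary variable per gate.
Total variables = inputs + gates = 21 + 49 = 70.

70


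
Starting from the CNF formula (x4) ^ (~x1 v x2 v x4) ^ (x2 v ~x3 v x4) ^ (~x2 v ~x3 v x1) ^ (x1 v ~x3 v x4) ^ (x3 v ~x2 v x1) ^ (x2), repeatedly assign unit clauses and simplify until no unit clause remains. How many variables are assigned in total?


Unit propagation repeatedly assigns the literal in any unit clause, then simplifies.
Assignments in order: x4 = T, x2 = T.
No further unit clauses remain.
Total variables assigned = 2.

2


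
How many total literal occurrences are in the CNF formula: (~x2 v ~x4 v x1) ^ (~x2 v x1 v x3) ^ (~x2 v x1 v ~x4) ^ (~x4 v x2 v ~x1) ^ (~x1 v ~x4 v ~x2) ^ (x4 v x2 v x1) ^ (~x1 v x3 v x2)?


Clause lengths: 3, 3, 3, 3, 3, 3, 3.
Sum = 3 + 3 + 3 + 3 + 3 + 3 + 3 = 21.

21


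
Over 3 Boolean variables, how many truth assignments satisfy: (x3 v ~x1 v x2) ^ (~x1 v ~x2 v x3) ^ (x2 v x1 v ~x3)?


Enumerate all 8 truth assignments over 3 variables.
Test each against every clause.
Satisfying assignments found: 5.

5


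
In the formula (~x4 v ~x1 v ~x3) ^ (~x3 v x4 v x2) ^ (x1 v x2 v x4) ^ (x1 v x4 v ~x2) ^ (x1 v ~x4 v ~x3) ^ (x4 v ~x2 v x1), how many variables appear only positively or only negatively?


A pure literal appears in only one polarity across all clauses.
Pure literals: x3 (negative only).
Count = 1.

1


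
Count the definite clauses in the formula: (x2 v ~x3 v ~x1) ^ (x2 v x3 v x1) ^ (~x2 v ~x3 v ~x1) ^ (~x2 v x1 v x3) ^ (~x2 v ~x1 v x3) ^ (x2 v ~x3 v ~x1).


A definite clause has exactly one positive literal.
Clause 1: 1 positive -> definite
Clause 2: 3 positive -> not definite
Clause 3: 0 positive -> not definite
Clause 4: 2 positive -> not definite
Clause 5: 1 positive -> definite
Clause 6: 1 positive -> definite
Definite clause count = 3.

3


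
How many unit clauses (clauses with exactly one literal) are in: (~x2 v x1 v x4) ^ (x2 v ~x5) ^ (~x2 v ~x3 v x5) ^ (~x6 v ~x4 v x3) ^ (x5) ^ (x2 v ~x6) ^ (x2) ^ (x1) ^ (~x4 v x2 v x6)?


A unit clause contains exactly one literal.
Unit clauses found: (x5), (x2), (x1).
Count = 3.

3


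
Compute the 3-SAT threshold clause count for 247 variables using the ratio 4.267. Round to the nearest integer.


The 3-SAT phase transition occurs at approximately 4.267 clauses per variable.
m = 4.267 * 247 = 1053.949.
Rounded to nearest integer: 1054.

1054


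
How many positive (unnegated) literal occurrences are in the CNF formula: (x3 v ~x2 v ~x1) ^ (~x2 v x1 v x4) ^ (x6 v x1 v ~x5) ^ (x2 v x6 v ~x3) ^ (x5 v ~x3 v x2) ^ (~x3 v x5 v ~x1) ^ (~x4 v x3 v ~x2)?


Scan each clause for unnegated literals.
Clause 1: 1 positive; Clause 2: 2 positive; Clause 3: 2 positive; Clause 4: 2 positive; Clause 5: 2 positive; Clause 6: 1 positive; Clause 7: 1 positive.
Total positive literal occurrences = 11.

11


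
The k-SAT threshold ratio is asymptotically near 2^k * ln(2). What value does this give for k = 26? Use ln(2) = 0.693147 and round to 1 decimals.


Using the asymptotic formula: threshold ~ 2^k * ln(2).
2^26 = 67108864.
67108864 * 0.693147 = 46516307.8.

46516307.8


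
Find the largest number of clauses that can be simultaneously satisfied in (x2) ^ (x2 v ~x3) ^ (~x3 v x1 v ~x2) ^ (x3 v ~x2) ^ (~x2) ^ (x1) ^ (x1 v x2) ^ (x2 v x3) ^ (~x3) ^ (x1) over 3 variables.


Enumerate all 8 truth assignments.
For each, count how many of the 10 clauses are satisfied.
The formula is not fully satisfiable, so the maximum is below 10.
Maximum simultaneously satisfiable clauses = 8.

8


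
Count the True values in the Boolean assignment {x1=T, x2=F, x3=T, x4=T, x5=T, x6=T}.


The weight is the number of variables assigned True.
True variables: x1, x3, x4, x5, x6.
Weight = 5.

5


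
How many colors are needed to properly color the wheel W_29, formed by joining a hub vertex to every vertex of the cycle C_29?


W_29 consists of the cycle C_29 together with a hub vertex adjacent to every cycle vertex.
The cycle C_29 needs 3 colors (odd cycle -> 3).
The hub is adjacent to every cycle vertex, so it must receive a new color distinct from all of them.
Chromatic number = 3 + 1 = 4.

4


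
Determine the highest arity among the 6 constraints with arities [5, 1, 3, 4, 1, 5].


The arities are: 5, 1, 3, 4, 1, 5.
Scan for the maximum value.
Maximum arity = 5.

5


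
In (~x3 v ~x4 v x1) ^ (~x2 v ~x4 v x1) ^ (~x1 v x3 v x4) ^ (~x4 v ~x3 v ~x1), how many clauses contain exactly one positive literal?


A definite clause has exactly one positive literal.
Clause 1: 1 positive -> definite
Clause 2: 1 positive -> definite
Clause 3: 2 positive -> not definite
Clause 4: 0 positive -> not definite
Definite clause count = 2.

2


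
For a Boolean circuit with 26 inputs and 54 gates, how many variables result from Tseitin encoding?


The Tseitin transformation introduces one auxiliary variable per gate.
Total variables = inputs + gates = 26 + 54 = 80.

80


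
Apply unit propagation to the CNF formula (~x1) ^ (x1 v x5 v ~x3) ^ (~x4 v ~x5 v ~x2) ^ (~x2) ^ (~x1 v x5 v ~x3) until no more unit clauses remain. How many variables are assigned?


Unit propagation repeatedly assigns the literal in any unit clause, then simplifies.
Assignments in order: x1 = F, x2 = F.
No further unit clauses remain.
Total variables assigned = 2.

2


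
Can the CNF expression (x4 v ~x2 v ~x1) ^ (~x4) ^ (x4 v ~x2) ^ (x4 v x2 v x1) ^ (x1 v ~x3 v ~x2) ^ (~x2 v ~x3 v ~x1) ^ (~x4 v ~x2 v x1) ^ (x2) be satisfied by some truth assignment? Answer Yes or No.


Check all 16 possible truth assignments.
Number of satisfying assignments found: 0.
The formula is unsatisfiable.

No


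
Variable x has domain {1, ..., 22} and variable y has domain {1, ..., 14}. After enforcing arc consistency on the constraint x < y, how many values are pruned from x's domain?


For the constraint x < y, x needs a supporting value in y's domain.
x can be at most 13 (one less than y's maximum).
Valid x values from domain: 13 out of 22.
Pruned = 22 - 13 = 9.

9


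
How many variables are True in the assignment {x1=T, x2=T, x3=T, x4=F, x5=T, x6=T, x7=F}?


The weight is the number of variables assigned True.
True variables: x1, x2, x3, x5, x6.
Weight = 5.

5


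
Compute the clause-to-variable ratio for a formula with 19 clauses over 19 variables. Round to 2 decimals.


Clause-to-variable ratio = clauses / variables.
19 / 19 = 1.0.

1.0


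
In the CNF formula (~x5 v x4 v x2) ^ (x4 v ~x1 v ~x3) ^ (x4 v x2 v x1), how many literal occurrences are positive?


Scan each clause for unnegated literals.
Clause 1: 2 positive; Clause 2: 1 positive; Clause 3: 3 positive.
Total positive literal occurrences = 6.

6


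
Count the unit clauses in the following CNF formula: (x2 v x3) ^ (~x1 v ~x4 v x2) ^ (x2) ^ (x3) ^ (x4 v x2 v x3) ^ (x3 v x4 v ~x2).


A unit clause contains exactly one literal.
Unit clauses found: (x2), (x3).
Count = 2.

2


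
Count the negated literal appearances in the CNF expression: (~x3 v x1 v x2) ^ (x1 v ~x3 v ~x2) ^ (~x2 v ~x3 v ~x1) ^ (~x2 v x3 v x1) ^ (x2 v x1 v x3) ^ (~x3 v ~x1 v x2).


Scan each clause for negated literals.
Clause 1: 1 negative; Clause 2: 2 negative; Clause 3: 3 negative; Clause 4: 1 negative; Clause 5: 0 negative; Clause 6: 2 negative.
Total negative literal occurrences = 9.

9


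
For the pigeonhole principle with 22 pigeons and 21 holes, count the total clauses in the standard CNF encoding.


The PHP encoding has two parts:
1) At-least-one-hole clauses: 22 (one per pigeon, each with 21 literals).
2) At-most-one-pigeon-per-hole clauses: 21 holes * C(22,2) = 21 * 231 = 4851.
Total clauses = 22 + 4851 = 4873.

4873


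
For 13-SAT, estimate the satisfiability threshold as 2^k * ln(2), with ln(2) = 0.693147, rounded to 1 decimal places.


Using the asymptotic formula: threshold ~ 2^k * ln(2).
2^13 = 8192.
8192 * 0.693147 = 5678.3.

5678.3


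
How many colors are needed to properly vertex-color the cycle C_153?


An odd cycle cannot be 2-colored: alternating two colors around the cycle returns to the start with a conflict.
Since 153 is odd, three colors are required (and three suffice).
Chromatic number = 3.

3


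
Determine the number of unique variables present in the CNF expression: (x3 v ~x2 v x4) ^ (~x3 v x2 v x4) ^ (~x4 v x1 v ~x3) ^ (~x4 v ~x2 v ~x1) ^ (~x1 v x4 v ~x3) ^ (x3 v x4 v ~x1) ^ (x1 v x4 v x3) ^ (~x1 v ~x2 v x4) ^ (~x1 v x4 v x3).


Identify each distinct variable in the formula.
Variables found: x1, x2, x3, x4.
Total distinct variables = 4.

4


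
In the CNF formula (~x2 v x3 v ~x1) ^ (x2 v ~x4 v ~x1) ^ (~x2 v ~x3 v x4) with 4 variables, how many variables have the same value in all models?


Find all satisfying assignments: 10 model(s).
Check which variables have the same value in every model.
No variable is fixed across all models.
Backbone size = 0.

0


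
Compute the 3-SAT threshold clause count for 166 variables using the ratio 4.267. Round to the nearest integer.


The 3-SAT phase transition occurs at approximately 4.267 clauses per variable.
m = 4.267 * 166 = 708.322.
Rounded to nearest integer: 708.

708


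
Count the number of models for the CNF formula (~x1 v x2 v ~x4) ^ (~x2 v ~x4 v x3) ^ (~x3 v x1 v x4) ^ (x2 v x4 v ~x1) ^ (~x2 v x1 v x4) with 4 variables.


Enumerate all 16 truth assignments over 4 variables.
Test each against every clause.
Satisfying assignments found: 7.

7


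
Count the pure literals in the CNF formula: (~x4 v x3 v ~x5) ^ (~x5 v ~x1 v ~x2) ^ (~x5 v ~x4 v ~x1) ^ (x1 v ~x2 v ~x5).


A pure literal appears in only one polarity across all clauses.
Pure literals: x2 (negative only), x3 (positive only), x4 (negative only), x5 (negative only).
Count = 4.

4


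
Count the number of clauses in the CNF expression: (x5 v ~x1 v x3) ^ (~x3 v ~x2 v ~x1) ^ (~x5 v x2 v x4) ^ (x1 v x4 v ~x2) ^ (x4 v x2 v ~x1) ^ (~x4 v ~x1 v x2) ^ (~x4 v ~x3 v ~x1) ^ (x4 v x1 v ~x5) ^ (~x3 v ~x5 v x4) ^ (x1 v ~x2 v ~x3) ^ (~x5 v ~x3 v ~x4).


Each group enclosed in parentheses joined by ^ is one clause.
Counting the conjuncts: 11 clauses.

11


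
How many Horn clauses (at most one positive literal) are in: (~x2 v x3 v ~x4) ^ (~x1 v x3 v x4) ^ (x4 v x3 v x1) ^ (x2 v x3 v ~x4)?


A Horn clause has at most one positive literal.
Clause 1: 1 positive lit(s) -> Horn
Clause 2: 2 positive lit(s) -> not Horn
Clause 3: 3 positive lit(s) -> not Horn
Clause 4: 2 positive lit(s) -> not Horn
Total Horn clauses = 1.

1


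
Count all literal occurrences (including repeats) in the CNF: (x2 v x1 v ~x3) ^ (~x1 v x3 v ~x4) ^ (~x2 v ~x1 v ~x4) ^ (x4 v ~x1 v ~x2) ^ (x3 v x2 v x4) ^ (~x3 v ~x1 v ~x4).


Clause lengths: 3, 3, 3, 3, 3, 3.
Sum = 3 + 3 + 3 + 3 + 3 + 3 = 18.

18


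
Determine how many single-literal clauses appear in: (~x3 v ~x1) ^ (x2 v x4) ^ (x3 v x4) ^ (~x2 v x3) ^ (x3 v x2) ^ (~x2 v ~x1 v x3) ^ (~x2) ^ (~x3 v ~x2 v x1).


A unit clause contains exactly one literal.
Unit clauses found: (~x2).
Count = 1.

1


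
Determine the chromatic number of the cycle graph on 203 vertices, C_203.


An odd cycle cannot be 2-colored: alternating two colors around the cycle returns to the start with a conflict.
Since 203 is odd, three colors are required (and three suffice).
Chromatic number = 3.

3


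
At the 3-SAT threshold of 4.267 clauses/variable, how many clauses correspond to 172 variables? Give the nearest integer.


The 3-SAT phase transition occurs at approximately 4.267 clauses per variable.
m = 4.267 * 172 = 733.924.
Rounded to nearest integer: 734.

734


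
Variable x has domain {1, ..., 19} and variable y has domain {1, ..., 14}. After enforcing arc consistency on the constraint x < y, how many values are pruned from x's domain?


For the constraint x < y, x needs a supporting value in y's domain.
x can be at most 13 (one less than y's maximum).
Valid x values from domain: 13 out of 19.
Pruned = 19 - 13 = 6.

6


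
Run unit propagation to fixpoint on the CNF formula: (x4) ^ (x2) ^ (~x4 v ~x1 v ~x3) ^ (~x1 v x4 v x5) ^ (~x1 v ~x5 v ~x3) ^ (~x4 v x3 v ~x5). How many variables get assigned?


Unit propagation repeatedly assigns the literal in any unit clause, then simplifies.
Assignments in order: x4 = T, x2 = T.
No further unit clauses remain.
Total variables assigned = 2.

2


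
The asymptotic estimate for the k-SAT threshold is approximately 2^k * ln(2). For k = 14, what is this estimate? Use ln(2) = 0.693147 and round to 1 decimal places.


Using the asymptotic formula: threshold ~ 2^k * ln(2).
2^14 = 16384.
16384 * 0.693147 = 11356.5.

11356.5


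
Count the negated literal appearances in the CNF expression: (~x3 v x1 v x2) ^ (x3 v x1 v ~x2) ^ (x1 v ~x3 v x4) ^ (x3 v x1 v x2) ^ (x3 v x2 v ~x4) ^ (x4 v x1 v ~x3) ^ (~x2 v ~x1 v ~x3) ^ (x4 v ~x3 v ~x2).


Scan each clause for negated literals.
Clause 1: 1 negative; Clause 2: 1 negative; Clause 3: 1 negative; Clause 4: 0 negative; Clause 5: 1 negative; Clause 6: 1 negative; Clause 7: 3 negative; Clause 8: 2 negative.
Total negative literal occurrences = 10.

10


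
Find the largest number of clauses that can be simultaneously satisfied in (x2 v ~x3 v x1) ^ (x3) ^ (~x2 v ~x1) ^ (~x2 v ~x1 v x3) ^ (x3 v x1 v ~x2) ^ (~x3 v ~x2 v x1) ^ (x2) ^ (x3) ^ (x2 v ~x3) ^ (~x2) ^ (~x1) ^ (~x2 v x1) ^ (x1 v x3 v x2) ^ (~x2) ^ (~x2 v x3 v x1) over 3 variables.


Enumerate all 8 truth assignments.
For each, count how many of the 15 clauses are satisfied.
The formula is not fully satisfiable, so the maximum is below 15.
Maximum simultaneously satisfiable clauses = 12.

12


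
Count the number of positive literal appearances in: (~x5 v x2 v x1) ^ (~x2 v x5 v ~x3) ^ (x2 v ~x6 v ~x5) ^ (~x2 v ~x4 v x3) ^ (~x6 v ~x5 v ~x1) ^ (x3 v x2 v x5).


Scan each clause for unnegated literals.
Clause 1: 2 positive; Clause 2: 1 positive; Clause 3: 1 positive; Clause 4: 1 positive; Clause 5: 0 positive; Clause 6: 3 positive.
Total positive literal occurrences = 8.

8


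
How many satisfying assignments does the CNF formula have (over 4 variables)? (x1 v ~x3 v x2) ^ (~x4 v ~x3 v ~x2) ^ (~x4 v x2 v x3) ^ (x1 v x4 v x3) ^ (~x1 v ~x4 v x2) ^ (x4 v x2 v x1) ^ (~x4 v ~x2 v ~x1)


Enumerate all 16 truth assignments over 4 variables.
Test each against every clause.
Satisfying assignments found: 6.

6


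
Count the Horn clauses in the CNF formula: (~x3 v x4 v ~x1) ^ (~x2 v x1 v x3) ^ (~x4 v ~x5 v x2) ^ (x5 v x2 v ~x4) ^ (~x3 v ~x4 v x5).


A Horn clause has at most one positive literal.
Clause 1: 1 positive lit(s) -> Horn
Clause 2: 2 positive lit(s) -> not Horn
Clause 3: 1 positive lit(s) -> Horn
Clause 4: 2 positive lit(s) -> not Horn
Clause 5: 1 positive lit(s) -> Horn
Total Horn clauses = 3.

3


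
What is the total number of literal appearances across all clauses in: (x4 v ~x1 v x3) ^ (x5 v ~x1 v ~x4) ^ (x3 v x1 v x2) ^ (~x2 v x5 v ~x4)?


Clause lengths: 3, 3, 3, 3.
Sum = 3 + 3 + 3 + 3 = 12.

12


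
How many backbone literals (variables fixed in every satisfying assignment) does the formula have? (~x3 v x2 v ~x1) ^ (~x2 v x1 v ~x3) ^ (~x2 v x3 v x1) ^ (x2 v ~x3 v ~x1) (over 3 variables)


Find all satisfying assignments: 5 model(s).
Check which variables have the same value in every model.
No variable is fixed across all models.
Backbone size = 0.

0


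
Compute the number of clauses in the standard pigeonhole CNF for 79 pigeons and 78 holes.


The PHP encoding has two parts:
1) At-least-one-hole clauses: 79 (one per pigeon, each with 78 literals).
2) At-most-one-pigeon-per-hole clauses: 78 holes * C(79,2) = 78 * 3081 = 240318.
Total clauses = 79 + 240318 = 240397.

240397


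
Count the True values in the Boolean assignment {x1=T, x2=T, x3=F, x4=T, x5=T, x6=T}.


The weight is the number of variables assigned True.
True variables: x1, x2, x4, x5, x6.
Weight = 5.

5


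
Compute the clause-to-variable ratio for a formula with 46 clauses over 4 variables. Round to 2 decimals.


Clause-to-variable ratio = clauses / variables.
46 / 4 = 11.5.

11.5


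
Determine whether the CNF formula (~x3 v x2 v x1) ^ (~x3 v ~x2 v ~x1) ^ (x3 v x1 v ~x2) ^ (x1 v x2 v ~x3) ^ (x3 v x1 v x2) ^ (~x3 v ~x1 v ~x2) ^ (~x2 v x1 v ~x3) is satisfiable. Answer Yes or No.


Check all 8 possible truth assignments.
Number of satisfying assignments found: 3.
The formula is satisfiable.

Yes


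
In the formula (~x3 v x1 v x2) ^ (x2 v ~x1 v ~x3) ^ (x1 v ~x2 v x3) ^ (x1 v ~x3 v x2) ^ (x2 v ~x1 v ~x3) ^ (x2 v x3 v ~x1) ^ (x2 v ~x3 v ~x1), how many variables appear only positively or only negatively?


A pure literal appears in only one polarity across all clauses.
No pure literals found.
Count = 0.

0


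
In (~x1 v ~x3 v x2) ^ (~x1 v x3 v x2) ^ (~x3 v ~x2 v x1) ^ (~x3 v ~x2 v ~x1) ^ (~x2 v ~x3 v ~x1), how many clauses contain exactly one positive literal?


A definite clause has exactly one positive literal.
Clause 1: 1 positive -> definite
Clause 2: 2 positive -> not definite
Clause 3: 1 positive -> definite
Clause 4: 0 positive -> not definite
Clause 5: 0 positive -> not definite
Definite clause count = 2.

2


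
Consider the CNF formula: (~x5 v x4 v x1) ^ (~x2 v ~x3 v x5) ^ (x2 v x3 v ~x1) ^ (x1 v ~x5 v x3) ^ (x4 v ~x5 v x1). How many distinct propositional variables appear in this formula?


Identify each distinct variable in the formula.
Variables found: x1, x2, x3, x4, x5.
Total distinct variables = 5.

5


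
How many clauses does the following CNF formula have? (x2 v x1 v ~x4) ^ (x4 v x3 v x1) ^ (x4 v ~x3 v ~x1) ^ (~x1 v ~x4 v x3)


Each group enclosed in parentheses joined by ^ is one clause.
Counting the conjuncts: 4 clauses.

4


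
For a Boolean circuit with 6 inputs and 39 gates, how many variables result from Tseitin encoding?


The Tseitin transformation introduces one auxiliary variable per gate.
Total variables = inputs + gates = 6 + 39 = 45.

45


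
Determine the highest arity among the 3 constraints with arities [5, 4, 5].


The arities are: 5, 4, 5.
Scan for the maximum value.
Maximum arity = 5.

5


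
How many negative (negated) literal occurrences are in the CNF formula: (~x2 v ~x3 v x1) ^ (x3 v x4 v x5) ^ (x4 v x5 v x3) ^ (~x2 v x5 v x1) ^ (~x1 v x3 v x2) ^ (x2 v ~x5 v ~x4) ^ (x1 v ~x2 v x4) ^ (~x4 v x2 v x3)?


Scan each clause for negated literals.
Clause 1: 2 negative; Clause 2: 0 negative; Clause 3: 0 negative; Clause 4: 1 negative; Clause 5: 1 negative; Clause 6: 2 negative; Clause 7: 1 negative; Clause 8: 1 negative.
Total negative literal occurrences = 8.

8


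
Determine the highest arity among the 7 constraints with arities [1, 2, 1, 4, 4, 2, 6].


The arities are: 1, 2, 1, 4, 4, 2, 6.
Scan for the maximum value.
Maximum arity = 6.

6


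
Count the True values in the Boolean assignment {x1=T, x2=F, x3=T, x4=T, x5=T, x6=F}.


The weight is the number of variables assigned True.
True variables: x1, x3, x4, x5.
Weight = 4.

4


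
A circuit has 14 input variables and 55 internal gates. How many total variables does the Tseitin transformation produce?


The Tseitin transformation introduces one auxiliary variable per gate.
Total variables = inputs + gates = 14 + 55 = 69.

69


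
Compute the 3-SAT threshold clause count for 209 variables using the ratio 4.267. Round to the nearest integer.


The 3-SAT phase transition occurs at approximately 4.267 clauses per variable.
m = 4.267 * 209 = 891.803.
Rounded to nearest integer: 892.

892


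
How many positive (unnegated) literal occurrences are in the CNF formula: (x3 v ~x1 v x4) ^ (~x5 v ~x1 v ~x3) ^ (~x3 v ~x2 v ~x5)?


Scan each clause for unnegated literals.
Clause 1: 2 positive; Clause 2: 0 positive; Clause 3: 0 positive.
Total positive literal occurrences = 2.

2


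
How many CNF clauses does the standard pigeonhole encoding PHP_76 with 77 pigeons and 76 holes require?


The PHP encoding has two parts:
1) At-least-one-hole clauses: 77 (one per pigeon, each with 76 literals).
2) At-most-one-pigeon-per-hole clauses: 76 holes * C(77,2) = 76 * 2926 = 222376.
Total clauses = 77 + 222376 = 222453.

222453


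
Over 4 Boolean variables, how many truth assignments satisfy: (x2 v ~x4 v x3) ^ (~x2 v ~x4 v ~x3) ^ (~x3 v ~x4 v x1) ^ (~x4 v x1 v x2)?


Enumerate all 16 truth assignments over 4 variables.
Test each against every clause.
Satisfying assignments found: 11.

11


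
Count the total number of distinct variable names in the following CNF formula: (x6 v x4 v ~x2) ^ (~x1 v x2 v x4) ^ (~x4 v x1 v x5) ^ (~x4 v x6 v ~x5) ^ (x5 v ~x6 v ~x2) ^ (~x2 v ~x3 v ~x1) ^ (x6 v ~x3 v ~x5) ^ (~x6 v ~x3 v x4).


Identify each distinct variable in the formula.
Variables found: x1, x2, x3, x4, x5, x6.
Total distinct variables = 6.

6


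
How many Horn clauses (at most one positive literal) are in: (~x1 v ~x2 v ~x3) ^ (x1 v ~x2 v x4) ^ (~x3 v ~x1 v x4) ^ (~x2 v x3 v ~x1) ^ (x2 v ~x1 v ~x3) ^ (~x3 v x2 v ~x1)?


A Horn clause has at most one positive literal.
Clause 1: 0 positive lit(s) -> Horn
Clause 2: 2 positive lit(s) -> not Horn
Clause 3: 1 positive lit(s) -> Horn
Clause 4: 1 positive lit(s) -> Horn
Clause 5: 1 positive lit(s) -> Horn
Clause 6: 1 positive lit(s) -> Horn
Total Horn clauses = 5.

5


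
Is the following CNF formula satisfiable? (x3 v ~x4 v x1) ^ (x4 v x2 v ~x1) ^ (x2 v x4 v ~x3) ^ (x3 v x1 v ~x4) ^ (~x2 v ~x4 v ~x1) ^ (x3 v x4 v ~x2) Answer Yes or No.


Check all 16 possible truth assignments.
Number of satisfying assignments found: 7.
The formula is satisfiable.

Yes


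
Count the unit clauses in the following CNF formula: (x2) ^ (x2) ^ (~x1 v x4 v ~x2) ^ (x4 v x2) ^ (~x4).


A unit clause contains exactly one literal.
Unit clauses found: (x2), (x2), (~x4).
Count = 3.

3


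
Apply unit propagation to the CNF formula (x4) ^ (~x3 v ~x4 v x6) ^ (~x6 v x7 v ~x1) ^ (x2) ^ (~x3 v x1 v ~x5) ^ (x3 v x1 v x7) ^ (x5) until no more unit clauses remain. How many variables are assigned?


Unit propagation repeatedly assigns the literal in any unit clause, then simplifies.
Assignments in order: x4 = T, x2 = T, x5 = T.
No further unit clauses remain.
Total variables assigned = 3.

3


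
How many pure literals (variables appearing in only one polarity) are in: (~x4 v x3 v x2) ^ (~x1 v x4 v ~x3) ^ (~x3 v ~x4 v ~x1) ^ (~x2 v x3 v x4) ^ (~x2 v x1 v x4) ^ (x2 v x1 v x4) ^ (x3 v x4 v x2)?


A pure literal appears in only one polarity across all clauses.
No pure literals found.
Count = 0.

0


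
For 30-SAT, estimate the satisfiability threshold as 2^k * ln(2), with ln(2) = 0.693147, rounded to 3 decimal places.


Using the asymptotic formula: threshold ~ 2^k * ln(2).
2^30 = 1073741824.
1073741824 * 0.693147 = 744260924.08.

744260924.08


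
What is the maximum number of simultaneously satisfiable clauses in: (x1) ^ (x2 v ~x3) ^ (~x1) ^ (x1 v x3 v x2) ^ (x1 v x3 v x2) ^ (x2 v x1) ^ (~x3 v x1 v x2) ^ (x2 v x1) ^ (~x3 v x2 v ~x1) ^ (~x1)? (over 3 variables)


Enumerate all 8 truth assignments.
For each, count how many of the 10 clauses are satisfied.
The formula is not fully satisfiable, so the maximum is below 10.
Maximum simultaneously satisfiable clauses = 9.

9


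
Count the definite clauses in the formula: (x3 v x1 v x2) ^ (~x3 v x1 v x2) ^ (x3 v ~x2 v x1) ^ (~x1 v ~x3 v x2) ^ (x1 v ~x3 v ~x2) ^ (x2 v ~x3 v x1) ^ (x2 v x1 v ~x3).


A definite clause has exactly one positive literal.
Clause 1: 3 positive -> not definite
Clause 2: 2 positive -> not definite
Clause 3: 2 positive -> not definite
Clause 4: 1 positive -> definite
Clause 5: 1 positive -> definite
Clause 6: 2 positive -> not definite
Clause 7: 2 positive -> not definite
Definite clause count = 2.

2


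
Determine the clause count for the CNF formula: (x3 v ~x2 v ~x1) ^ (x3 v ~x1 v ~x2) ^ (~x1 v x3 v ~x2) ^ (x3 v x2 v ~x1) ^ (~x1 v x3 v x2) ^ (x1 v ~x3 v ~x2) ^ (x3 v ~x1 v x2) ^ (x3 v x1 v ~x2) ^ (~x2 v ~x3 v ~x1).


Each group enclosed in parentheses joined by ^ is one clause.
Counting the conjuncts: 9 clauses.

9


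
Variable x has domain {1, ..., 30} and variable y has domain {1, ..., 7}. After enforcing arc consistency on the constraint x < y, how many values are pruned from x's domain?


For the constraint x < y, x needs a supporting value in y's domain.
x can be at most 6 (one less than y's maximum).
Valid x values from domain: 6 out of 30.
Pruned = 30 - 6 = 24.

24


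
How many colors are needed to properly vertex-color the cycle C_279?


An odd cycle cannot be 2-colored: alternating two colors around the cycle returns to the start with a conflict.
Since 279 is odd, three colors are required (and three suffice).
Chromatic number = 3.

3


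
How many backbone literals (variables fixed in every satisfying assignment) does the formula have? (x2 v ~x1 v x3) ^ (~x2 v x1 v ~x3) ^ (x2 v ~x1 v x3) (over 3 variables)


Find all satisfying assignments: 6 model(s).
Check which variables have the same value in every model.
No variable is fixed across all models.
Backbone size = 0.

0


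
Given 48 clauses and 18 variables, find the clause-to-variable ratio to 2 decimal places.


Clause-to-variable ratio = clauses / variables.
48 / 18 = 2.67.

2.67


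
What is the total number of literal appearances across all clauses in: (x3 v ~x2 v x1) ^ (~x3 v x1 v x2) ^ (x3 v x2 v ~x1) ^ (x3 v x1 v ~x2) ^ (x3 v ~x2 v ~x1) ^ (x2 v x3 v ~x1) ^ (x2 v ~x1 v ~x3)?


Clause lengths: 3, 3, 3, 3, 3, 3, 3.
Sum = 3 + 3 + 3 + 3 + 3 + 3 + 3 = 21.

21


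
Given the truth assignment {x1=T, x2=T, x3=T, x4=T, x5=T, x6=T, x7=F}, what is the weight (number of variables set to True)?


The weight is the number of variables assigned True.
True variables: x1, x2, x3, x4, x5, x6.
Weight = 6.

6


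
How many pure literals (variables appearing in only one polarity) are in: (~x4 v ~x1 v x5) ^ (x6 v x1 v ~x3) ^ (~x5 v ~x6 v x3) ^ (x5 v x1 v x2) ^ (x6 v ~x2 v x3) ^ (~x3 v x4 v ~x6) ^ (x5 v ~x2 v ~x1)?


A pure literal appears in only one polarity across all clauses.
No pure literals found.
Count = 0.

0


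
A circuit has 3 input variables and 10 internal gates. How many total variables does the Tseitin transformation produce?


The Tseitin transformation introduces one auxiliary variable per gate.
Total variables = inputs + gates = 3 + 10 = 13.

13


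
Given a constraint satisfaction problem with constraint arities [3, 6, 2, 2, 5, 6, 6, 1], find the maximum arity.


The arities are: 3, 6, 2, 2, 5, 6, 6, 1.
Scan for the maximum value.
Maximum arity = 6.

6


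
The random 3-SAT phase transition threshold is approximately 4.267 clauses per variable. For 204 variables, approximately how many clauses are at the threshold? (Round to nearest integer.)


The 3-SAT phase transition occurs at approximately 4.267 clauses per variable.
m = 4.267 * 204 = 870.468.
Rounded to nearest integer: 870.

870


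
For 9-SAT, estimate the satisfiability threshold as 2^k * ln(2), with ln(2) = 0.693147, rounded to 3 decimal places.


Using the asymptotic formula: threshold ~ 2^k * ln(2).
2^9 = 512.
512 * 0.693147 = 354.891.

354.891


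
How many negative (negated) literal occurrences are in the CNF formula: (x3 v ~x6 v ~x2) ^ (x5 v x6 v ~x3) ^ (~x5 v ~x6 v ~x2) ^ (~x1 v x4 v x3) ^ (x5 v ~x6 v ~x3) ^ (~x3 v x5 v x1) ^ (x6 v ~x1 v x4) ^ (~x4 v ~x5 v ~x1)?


Scan each clause for negated literals.
Clause 1: 2 negative; Clause 2: 1 negative; Clause 3: 3 negative; Clause 4: 1 negative; Clause 5: 2 negative; Clause 6: 1 negative; Clause 7: 1 negative; Clause 8: 3 negative.
Total negative literal occurrences = 14.

14


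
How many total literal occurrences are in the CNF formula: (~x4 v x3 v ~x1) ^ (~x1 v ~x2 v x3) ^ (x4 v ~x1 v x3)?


Clause lengths: 3, 3, 3.
Sum = 3 + 3 + 3 = 9.

9


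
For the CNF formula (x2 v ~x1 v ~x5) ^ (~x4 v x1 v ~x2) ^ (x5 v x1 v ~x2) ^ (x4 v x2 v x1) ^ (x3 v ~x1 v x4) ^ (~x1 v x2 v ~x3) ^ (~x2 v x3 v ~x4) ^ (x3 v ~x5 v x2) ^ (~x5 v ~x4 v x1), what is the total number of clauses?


Each group enclosed in parentheses joined by ^ is one clause.
Counting the conjuncts: 9 clauses.

9


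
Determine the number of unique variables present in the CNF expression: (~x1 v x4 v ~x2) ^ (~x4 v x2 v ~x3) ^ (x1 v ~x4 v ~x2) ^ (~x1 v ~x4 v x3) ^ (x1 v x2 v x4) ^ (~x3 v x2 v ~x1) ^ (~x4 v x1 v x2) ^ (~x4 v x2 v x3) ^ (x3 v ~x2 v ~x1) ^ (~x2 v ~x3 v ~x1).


Identify each distinct variable in the formula.
Variables found: x1, x2, x3, x4.
Total distinct variables = 4.

4


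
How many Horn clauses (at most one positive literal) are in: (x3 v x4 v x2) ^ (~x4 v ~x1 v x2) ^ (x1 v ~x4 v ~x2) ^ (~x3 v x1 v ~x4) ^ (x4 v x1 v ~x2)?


A Horn clause has at most one positive literal.
Clause 1: 3 positive lit(s) -> not Horn
Clause 2: 1 positive lit(s) -> Horn
Clause 3: 1 positive lit(s) -> Horn
Clause 4: 1 positive lit(s) -> Horn
Clause 5: 2 positive lit(s) -> not Horn
Total Horn clauses = 3.

3


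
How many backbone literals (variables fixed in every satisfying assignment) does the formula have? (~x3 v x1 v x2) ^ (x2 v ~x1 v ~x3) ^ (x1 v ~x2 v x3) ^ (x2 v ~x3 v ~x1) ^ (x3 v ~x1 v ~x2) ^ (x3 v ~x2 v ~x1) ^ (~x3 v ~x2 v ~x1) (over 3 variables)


Find all satisfying assignments: 3 model(s).
Check which variables have the same value in every model.
No variable is fixed across all models.
Backbone size = 0.

0


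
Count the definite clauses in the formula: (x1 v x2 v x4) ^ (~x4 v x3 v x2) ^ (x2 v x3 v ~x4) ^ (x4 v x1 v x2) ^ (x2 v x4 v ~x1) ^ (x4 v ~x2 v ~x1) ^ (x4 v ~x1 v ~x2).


A definite clause has exactly one positive literal.
Clause 1: 3 positive -> not definite
Clause 2: 2 positive -> not definite
Clause 3: 2 positive -> not definite
Clause 4: 3 positive -> not definite
Clause 5: 2 positive -> not definite
Clause 6: 1 positive -> definite
Clause 7: 1 positive -> definite
Definite clause count = 2.

2


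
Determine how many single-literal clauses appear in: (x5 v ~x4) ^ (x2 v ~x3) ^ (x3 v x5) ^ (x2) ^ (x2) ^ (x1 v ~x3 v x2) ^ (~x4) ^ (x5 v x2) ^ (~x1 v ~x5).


A unit clause contains exactly one literal.
Unit clauses found: (x2), (x2), (~x4).
Count = 3.

3


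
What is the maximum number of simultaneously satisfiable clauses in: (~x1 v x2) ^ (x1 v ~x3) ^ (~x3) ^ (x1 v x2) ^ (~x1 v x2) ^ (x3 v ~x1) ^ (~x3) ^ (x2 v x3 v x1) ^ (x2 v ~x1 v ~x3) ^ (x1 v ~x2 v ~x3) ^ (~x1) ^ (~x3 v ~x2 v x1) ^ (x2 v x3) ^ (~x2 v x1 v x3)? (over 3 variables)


Enumerate all 8 truth assignments.
For each, count how many of the 14 clauses are satisfied.
The formula is not fully satisfiable, so the maximum is below 14.
Maximum simultaneously satisfiable clauses = 13.

13


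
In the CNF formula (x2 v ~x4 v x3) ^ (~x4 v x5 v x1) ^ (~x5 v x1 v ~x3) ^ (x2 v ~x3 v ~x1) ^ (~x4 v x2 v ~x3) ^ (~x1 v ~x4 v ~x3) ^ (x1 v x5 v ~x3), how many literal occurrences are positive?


Scan each clause for unnegated literals.
Clause 1: 2 positive; Clause 2: 2 positive; Clause 3: 1 positive; Clause 4: 1 positive; Clause 5: 1 positive; Clause 6: 0 positive; Clause 7: 2 positive.
Total positive literal occurrences = 9.

9


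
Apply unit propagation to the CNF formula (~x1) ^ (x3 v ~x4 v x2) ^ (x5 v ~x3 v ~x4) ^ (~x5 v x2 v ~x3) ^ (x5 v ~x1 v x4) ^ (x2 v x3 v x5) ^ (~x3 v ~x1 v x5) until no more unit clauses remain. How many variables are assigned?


Unit propagation repeatedly assigns the literal in any unit clause, then simplifies.
Assignments in order: x1 = F.
No further unit clauses remain.
Total variables assigned = 1.

1


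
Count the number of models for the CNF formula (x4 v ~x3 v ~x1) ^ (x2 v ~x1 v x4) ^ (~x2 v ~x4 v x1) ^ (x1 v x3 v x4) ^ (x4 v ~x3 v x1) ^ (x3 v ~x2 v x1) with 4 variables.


Enumerate all 16 truth assignments over 4 variables.
Test each against every clause.
Satisfying assignments found: 7.

7


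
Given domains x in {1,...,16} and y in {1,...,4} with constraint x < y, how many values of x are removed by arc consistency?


For the constraint x < y, x needs a supporting value in y's domain.
x can be at most 3 (one less than y's maximum).
Valid x values from domain: 3 out of 16.
Pruned = 16 - 3 = 13.

13


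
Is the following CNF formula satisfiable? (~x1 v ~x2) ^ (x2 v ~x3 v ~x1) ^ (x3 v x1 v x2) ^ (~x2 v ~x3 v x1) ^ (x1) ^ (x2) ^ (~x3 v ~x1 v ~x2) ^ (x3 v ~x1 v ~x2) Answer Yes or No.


Check all 8 possible truth assignments.
Number of satisfying assignments found: 0.
The formula is unsatisfiable.

No


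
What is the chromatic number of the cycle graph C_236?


A cycle on an even number of vertices is bipartite: alternate two colors around the cycle.
Since 236 is even, two colors suffice, and at least two are needed because the graph has edges.
Chromatic number = 2.

2


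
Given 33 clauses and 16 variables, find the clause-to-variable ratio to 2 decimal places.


Clause-to-variable ratio = clauses / variables.
33 / 16 = 2.06.

2.06


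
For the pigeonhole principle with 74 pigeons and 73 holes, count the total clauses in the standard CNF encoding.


The PHP encoding has two parts:
1) At-least-one-hole clauses: 74 (one per pigeon, each with 73 literals).
2) At-most-one-pigeon-per-hole clauses: 73 holes * C(74,2) = 73 * 2701 = 197173.
Total clauses = 74 + 197173 = 197247.

197247


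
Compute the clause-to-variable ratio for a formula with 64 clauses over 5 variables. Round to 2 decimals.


Clause-to-variable ratio = clauses / variables.
64 / 5 = 12.8.

12.8


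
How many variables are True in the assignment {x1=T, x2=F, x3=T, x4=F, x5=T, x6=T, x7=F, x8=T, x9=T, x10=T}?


The weight is the number of variables assigned True.
True variables: x1, x3, x5, x6, x8, x9, x10.
Weight = 7.

7


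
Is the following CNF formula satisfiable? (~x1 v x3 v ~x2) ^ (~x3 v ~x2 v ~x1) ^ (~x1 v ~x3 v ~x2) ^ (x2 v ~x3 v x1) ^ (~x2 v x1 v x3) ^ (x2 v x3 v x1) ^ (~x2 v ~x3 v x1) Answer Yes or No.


Check all 8 possible truth assignments.
Number of satisfying assignments found: 2.
The formula is satisfiable.

Yes


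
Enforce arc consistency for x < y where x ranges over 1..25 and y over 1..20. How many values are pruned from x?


For the constraint x < y, x needs a supporting value in y's domain.
x can be at most 19 (one less than y's maximum).
Valid x values from domain: 19 out of 25.
Pruned = 25 - 19 = 6.

6


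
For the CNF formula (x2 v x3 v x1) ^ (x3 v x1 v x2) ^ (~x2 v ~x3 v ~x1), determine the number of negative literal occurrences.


Scan each clause for negated literals.
Clause 1: 0 negative; Clause 2: 0 negative; Clause 3: 3 negative.
Total negative literal occurrences = 3.

3


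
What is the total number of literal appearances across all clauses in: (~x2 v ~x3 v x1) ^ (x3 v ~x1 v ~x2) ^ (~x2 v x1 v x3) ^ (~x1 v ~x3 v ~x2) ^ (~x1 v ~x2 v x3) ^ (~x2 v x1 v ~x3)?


Clause lengths: 3, 3, 3, 3, 3, 3.
Sum = 3 + 3 + 3 + 3 + 3 + 3 = 18.

18


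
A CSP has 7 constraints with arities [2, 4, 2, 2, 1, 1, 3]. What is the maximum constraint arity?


The arities are: 2, 4, 2, 2, 1, 1, 3.
Scan for the maximum value.
Maximum arity = 4.

4


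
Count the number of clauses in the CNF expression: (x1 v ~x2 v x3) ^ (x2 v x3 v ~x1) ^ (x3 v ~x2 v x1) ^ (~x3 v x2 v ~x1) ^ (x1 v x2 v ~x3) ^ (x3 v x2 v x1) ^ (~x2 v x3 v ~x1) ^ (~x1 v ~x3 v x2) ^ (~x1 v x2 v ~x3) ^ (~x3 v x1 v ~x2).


Each group enclosed in parentheses joined by ^ is one clause.
Counting the conjuncts: 10 clauses.

10


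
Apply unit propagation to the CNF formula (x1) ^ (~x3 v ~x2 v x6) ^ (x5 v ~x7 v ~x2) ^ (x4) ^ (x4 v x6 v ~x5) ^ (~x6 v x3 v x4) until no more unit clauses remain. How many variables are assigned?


Unit propagation repeatedly assigns the literal in any unit clause, then simplifies.
Assignments in order: x1 = T, x4 = T.
No further unit clauses remain.
Total variables assigned = 2.

2


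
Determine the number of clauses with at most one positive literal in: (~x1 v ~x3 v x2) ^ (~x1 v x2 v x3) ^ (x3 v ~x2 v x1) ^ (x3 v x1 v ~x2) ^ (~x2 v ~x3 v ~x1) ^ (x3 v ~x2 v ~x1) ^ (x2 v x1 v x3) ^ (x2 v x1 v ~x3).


A Horn clause has at most one positive literal.
Clause 1: 1 positive lit(s) -> Horn
Clause 2: 2 positive lit(s) -> not Horn
Clause 3: 2 positive lit(s) -> not Horn
Clause 4: 2 positive lit(s) -> not Horn
Clause 5: 0 positive lit(s) -> Horn
Clause 6: 1 positive lit(s) -> Horn
Clause 7: 3 positive lit(s) -> not Horn
Clause 8: 2 positive lit(s) -> not Horn
Total Horn clauses = 3.

3


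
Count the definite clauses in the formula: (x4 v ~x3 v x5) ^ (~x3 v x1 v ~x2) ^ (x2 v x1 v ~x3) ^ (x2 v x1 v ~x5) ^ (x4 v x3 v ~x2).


A definite clause has exactly one positive literal.
Clause 1: 2 positive -> not definite
Clause 2: 1 positive -> definite
Clause 3: 2 positive -> not definite
Clause 4: 2 positive -> not definite
Clause 5: 2 positive -> not definite
Definite clause count = 1.

1


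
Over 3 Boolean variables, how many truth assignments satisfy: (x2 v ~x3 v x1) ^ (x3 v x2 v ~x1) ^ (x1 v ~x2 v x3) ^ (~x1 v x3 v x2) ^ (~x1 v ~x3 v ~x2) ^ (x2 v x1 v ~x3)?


Enumerate all 8 truth assignments over 3 variables.
Test each against every clause.
Satisfying assignments found: 4.

4


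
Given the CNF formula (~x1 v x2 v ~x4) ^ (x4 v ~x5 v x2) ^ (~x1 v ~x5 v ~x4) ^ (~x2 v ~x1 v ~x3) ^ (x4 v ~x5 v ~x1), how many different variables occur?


Identify each distinct variable in the formula.
Variables found: x1, x2, x3, x4, x5.
Total distinct variables = 5.

5


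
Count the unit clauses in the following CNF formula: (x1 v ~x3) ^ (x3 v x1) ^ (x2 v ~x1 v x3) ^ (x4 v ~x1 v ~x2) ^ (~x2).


A unit clause contains exactly one literal.
Unit clauses found: (~x2).
Count = 1.

1


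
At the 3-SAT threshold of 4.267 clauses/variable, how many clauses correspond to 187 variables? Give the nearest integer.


The 3-SAT phase transition occurs at approximately 4.267 clauses per variable.
m = 4.267 * 187 = 797.929.
Rounded to nearest integer: 798.

798
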